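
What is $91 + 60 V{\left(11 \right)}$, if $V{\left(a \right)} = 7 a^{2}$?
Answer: $50911$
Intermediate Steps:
$91 + 60 V{\left(11 \right)} = 91 + 60 \cdot 7 \cdot 11^{2} = 91 + 60 \cdot 7 \cdot 121 = 91 + 60 \cdot 847 = 91 + 50820 = 50911$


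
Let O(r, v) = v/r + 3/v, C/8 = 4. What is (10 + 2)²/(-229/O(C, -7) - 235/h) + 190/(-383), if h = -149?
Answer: -267105050/2940359557 ≈ -0.090841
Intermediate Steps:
C = 32 (C = 8*4 = 32)
O(r, v) = 3/v + v/r
(10 + 2)²/(-229/O(C, -7) - 235/h) + 190/(-383) = (10 + 2)²/(-229/(3/(-7) - 7/32) - 235/(-149)) + 190/(-383) = 12²/(-229/(3*(-⅐) - 7*1/32) - 235*(-1/149)) + 190*(-1/383) = 144/(-229/(-3/7 - 7/32) + 235/149) - 190/383 = 144/(-229/(-145/224) + 235/149) - 190/383 = 144/(-229*(-224/145) + 235/149) - 190/383 = 144/(51296/145 + 235/149) - 190/383 = 144/(7677179/21605) - 190/383 = 144*(21605/7677179) - 190/383 = 3111120/7677179 - 190/383 = -267105050/2940359557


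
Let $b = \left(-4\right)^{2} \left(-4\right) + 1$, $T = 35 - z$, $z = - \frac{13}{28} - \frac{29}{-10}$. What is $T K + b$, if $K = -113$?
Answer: $- \frac{523987}{140} \approx -3742.8$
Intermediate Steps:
$z = \frac{341}{140}$ ($z = \left(-13\right) \frac{1}{28} - - \frac{29}{10} = - \frac{13}{28} + \frac{29}{10} = \frac{341}{140} \approx 2.4357$)
$T = \frac{4559}{140}$ ($T = 35 - \frac{341}{140} = \frac{4559}{140} \approx 32.564$)
$b = -63$ ($b = 16 \left(-4\right) + 1 = -64 + 1 = -63$)
$T K + b = \frac{4559}{140} \left(-113\right) - 63 = - \frac{515167}{140} - 63 = - \frac{523987}{140}$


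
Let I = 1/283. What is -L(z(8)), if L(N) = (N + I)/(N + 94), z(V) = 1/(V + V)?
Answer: -299/425915 ≈ -0.00070202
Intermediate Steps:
z(V) = 1/(2*V)
I = 1/283 ≈ 0.0035336
L(N) = (1/283 + N)/(94 + N) (L(N) = (N + 1/283)/(N + 94) = (1/283 + N)/(94 + N))
-L(z(8)) = -(1/283 + (1/2)/8)/(94 + (1/2)/8) = -(1/283 + (1/2)*(1/8))/(94 + (1/2)*(1/8)) = -(1/283 + 1/16)/(94 + 1/16) = -299/(1505/16*4528) = -16*299/(1505*4528) = -1*299/425915 = -299/425915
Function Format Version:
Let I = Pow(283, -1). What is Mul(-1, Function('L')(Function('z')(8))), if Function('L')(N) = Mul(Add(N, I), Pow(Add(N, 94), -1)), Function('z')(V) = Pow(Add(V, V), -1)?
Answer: Rational(-299, 425915) ≈ -0.00070202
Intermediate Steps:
Function('z')(V) = Mul(Rational(1, 2), Pow(V, -1)) (Function('z')(V) = Pow(Mul(2, V), -1) = Mul(Rational(1, 2), Pow(V, -1)))
I = Rational(1, 283) ≈ 0.0035336
Function('L')(N) = Mul(Pow(Add(94, N), -1), Add(Rational(1, 283), N)) (Function('L')(N) = Mul(Add(N, Rational(1, 283)), Pow(Add(N, 94), -1)) = Mul(Add(Rational(1, 283), N), Pow(Add(94, N), -1)) = Mul(Pow(Add(94, N), -1), Add(Rational(1, 283), N)))
Mul(-1, Function('L')(Function('z')(8))) = Mul(-1, Mul(Pow(Add(94, Mul(Rational(1, 2), Pow(8, -1))), -1), Add(Rational(1, 283), Mul(Rational(1, 2), Pow(8, -1))))) = Mul(-1, Mul(Pow(Add(94, Mul(Rational(1, 2), Rational(1, 8))), -1), Add(Rational(1, 283), Mul(Rational(1, 2), Rational(1, 8))))) = Mul(-1, Mul(Pow(Add(94, Rational(1, 16)), -1), Add(Rational(1, 283), Rational(1, 16)))) = Mul(-1, Mul(Pow(Rational(1505, 16), -1), Rational(299, 4528))) = Mul(-1, Mul(Rational(16, 1505), Rational(299, 4528))) = Mul(-1, Rational(299, 425915)) = Rational(-299, 425915)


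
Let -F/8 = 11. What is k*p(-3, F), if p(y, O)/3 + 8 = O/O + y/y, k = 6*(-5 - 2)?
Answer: 756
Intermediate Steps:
F = -88 (F = -8*11 = -88)
k = -42 (k = 6*(-7) = -42)
p(y, O) = -18 (p(y, O) = -24 + 3*(O/O + y/y) = -24 + 3*(1 + 1) = -24 + 3*2 = -24 + 6 = -18)
k*p(-3, F) = -42*(-18) = 756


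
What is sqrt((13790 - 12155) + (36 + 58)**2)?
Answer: sqrt(10471) ≈ 102.33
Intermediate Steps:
sqrt((13790 - 12155) + (36 + 58)**2) = sqrt(1635 + 94**2) = sqrt(1635 + 8836) = sqrt(10471)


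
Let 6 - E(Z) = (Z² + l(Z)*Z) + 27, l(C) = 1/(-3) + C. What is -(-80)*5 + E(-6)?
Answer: 305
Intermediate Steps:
l(C) = -⅓ + C
E(Z) = -21 - Z² - Z*(-⅓ + Z) (E(Z) = 6 - ((Z² + (-⅓ + Z)*Z) + 27) = 6 - ((Z² + Z*(-⅓ + Z)) + 27) = 6 - (27 + Z² + Z*(-⅓ + Z)) = 6 + (-27 - Z² - Z*(-⅓ + Z)) = -21 - Z² - Z*(-⅓ + Z))
-(-80)*5 + E(-6) = -(-80)*5 + (-21 - 2*(-6)² + (⅓)*(-6)) = -40*(-10) + (-21 - 2*36 - 2) = 400 + (-21 - 72 - 2) = 400 - 95 = 305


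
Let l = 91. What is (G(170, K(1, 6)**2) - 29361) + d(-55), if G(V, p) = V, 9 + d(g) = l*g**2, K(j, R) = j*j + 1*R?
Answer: 246075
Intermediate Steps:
K(j, R) = R + j**2 (K(j, R) = j**2 + R = R + j**2)
d(g) = -9 + 91*g**2
(G(170, K(1, 6)**2) - 29361) + d(-55) = (170 - 29361) + (-9 + 91*(-55)**2) = -29191 + (-9 + 91*3025) = -29191 + (-9 + 275275) = -29191 + 275266 = 246075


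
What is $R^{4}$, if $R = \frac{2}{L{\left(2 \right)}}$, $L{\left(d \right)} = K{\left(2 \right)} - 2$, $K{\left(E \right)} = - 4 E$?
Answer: $\frac{1}{625} \approx 0.0016$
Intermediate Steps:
$L{\left(d \right)} = -10$ ($L{\left(d \right)} = \left(-4\right) 2 - 2 = -8 - 2 = -10$)
$R = - \frac{1}{5}$ ($R = \frac{2}{-10} = 2 \left(- \frac{1}{10}\right) = - \frac{1}{5} \approx -0.2$)
$R^{4} = \left(- \frac{1}{5}\right)^{4} = \frac{1}{625}$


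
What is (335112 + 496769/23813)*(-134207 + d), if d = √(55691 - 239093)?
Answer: -1071041489946775/23813 + 23941556475*I*√20378/23813 ≈ -4.4977e+10 + 1.4352e+8*I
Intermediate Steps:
d = 3*I*√20378 (d = √(-183402) = 3*I*√20378 ≈ 428.25*I)
(335112 + 496769/23813)*(-134207 + d) = (335112 + 496769/23813)*(-134207 + 3*I*√20378) = 7980518825*(-134207 + 3*I*√20378)/23813 = -1071041489946775/23813 + 23941556475*I*√20378/23813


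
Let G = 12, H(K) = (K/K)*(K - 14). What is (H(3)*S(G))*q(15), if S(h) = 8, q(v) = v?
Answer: -1320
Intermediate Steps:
H(K) = -14 + K (H(K) = 1*(-14 + K) = -14 + K)
(H(3)*S(G))*q(15) = ((-14 + 3)*8)*15 = -11*8*15 = -88*15 = -1320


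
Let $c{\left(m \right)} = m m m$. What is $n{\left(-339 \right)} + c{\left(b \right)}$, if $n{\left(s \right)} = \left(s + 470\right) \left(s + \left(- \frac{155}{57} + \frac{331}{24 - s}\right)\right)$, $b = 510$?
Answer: $\frac{914586025081}{6897} \approx 1.3261 \cdot 10^{8}$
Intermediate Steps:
$n{\left(s \right)} = \left(470 + s\right) \left(- \frac{155}{57} + s + \frac{331}{24 - s}\right)$ ($n{\left(s \right)} = \left(470 + s\right) \left(s + \left(\left(-155\right) \frac{1}{57} + \frac{331}{24 - s}\right)\right) = \left(470 + s\right) \left(s - \left(\frac{155}{57} - \frac{331}{24 - s}\right)\right) = \left(470 + s\right) \left(- \frac{155}{57} + s + \frac{331}{24 - s}\right)$)
$c{\left(m \right)} = m^{3}$ ($c{\left(m \right)} = m^{2} m = m^{3}$)
$n{\left(-339 \right)} + c{\left(b \right)} = \frac{-7119090 - -247794423 + 57 \left(-339\right)^{3} + 25267 \left(-339\right)^{2}}{57 \left(-24 - 339\right)} + 510^{3} = \frac{-7119090 + 247794423 + 57 \left(-38958219\right) + 25267 \cdot 114921}{57 \left(-363\right)} + 132651000 = \frac{1}{57} \left(- \frac{1}{363}\right) \left(-7119090 + 247794423 - 2220618483 + 2903708907\right) + 132651000 = \frac{1}{57} \left(- \frac{1}{363}\right) 923765757 + 132651000 = - \frac{307921919}{6897} + 132651000 = \frac{914586025081}{6897}$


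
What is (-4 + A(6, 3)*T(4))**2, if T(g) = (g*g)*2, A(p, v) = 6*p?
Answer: 1317904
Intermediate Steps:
T(g) = 2*g**2 (T(g) = g**2*2 = 2*g**2)
(-4 + A(6, 3)*T(4))**2 = (-4 + (6*6)*(2*4**2))**2 = (-4 + 36*(2*16))**2 = (-4 + 36*32)**2 = (-4 + 1152)**2 = 1148**2 = 1317904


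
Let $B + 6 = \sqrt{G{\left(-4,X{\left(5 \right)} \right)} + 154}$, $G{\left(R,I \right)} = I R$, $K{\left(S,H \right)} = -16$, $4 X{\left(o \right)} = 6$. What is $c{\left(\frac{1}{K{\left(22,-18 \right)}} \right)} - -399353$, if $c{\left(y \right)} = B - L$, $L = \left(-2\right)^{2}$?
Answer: $399343 + 2 \sqrt{37} \approx 3.9936 \cdot 10^{5}$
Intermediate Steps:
$L = 4$
$X{\left(o \right)} = \frac{3}{2}$ ($X{\left(o \right)} = \frac{1}{4} \cdot 6 = \frac{3}{2}$)
$B = -6 + 2 \sqrt{37}$ ($B = -6 + \sqrt{\frac{3}{2} \left(-4\right) + 154} = -6 + \sqrt{-6 + 154} = -6 + \sqrt{148} = -6 + 2 \sqrt{37} \approx 6.1655$)
$c{\left(y \right)} = -10 + 2 \sqrt{37}$ ($c{\left(y \right)} = \left(-6 + 2 \sqrt{37}\right) - 4 = -10 + 2 \sqrt{37}$)
$c{\left(\frac{1}{K{\left(22,-18 \right)}} \right)} - -399353 = \left(-10 + 2 \sqrt{37}\right) - -399353 = \left(-10 + 2 \sqrt{37}\right) + 399353 = 399343 + 2 \sqrt{37}$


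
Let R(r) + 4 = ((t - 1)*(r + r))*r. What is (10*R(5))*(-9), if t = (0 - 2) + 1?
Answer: 9360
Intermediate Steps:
t = -1 (t = -2 + 1 = -1)
R(r) = -4 - 4*r² (R(r) = -4 + ((-1 - 1)*(r + r))*r = -4 + (-4*r)*r = -4 - 4*r²)
(10*R(5))*(-9) = (10*(-4 - 4*5²))*(-9) = (10*(-4 - 4*25))*(-9) = (10*(-4 - 100))*(-9) = (10*(-104))*(-9) = -1040*(-9) = 9360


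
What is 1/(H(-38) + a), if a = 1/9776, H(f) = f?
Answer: -9776/371487 ≈ -0.026316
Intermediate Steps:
a = 1/9776 ≈ 0.00010229
1/(H(-38) + a) = 1/(-38 + 1/9776) = 1/(-371487/9776) = -9776/371487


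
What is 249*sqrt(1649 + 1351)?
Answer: 2490*sqrt(30) ≈ 13638.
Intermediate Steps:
249*sqrt(1649 + 1351) = 249*sqrt(3000) = 249*(10*sqrt(30)) = 2490*sqrt(30)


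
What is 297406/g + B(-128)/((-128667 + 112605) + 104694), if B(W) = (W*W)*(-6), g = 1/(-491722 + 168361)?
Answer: -355153969287334/3693 ≈ -9.6169e+10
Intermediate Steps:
g = -1/323361 (g = 1/(-323361) = -1/323361 ≈ -3.0925e-6)
B(W) = -6*W**2 (B(W) = W**2*(-6) = -6*W**2)
297406/g + B(-128)/((-128667 + 112605) + 104694) = 297406/(-1/323361) + (-6*(-128)**2)/((-128667 + 112605) + 104694) = 297406*(-323361) + (-6*16384)/(-16062 + 104694) = -96169501566 - 98304/88632 = -96169501566 - 98304*1/88632 = -96169501566 - 4096/3693 = -355153969287334/3693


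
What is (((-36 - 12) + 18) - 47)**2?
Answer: 5929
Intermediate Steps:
(((-36 - 12) + 18) - 47)**2 = ((-48 + 18) - 47)**2 = (-30 - 47)**2 = (-77)**2 = 5929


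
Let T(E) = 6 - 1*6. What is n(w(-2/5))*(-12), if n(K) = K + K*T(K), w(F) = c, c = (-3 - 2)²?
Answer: -300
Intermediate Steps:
T(E) = 0 (T(E) = 6 - 6 = 0)
c = 25 (c = (-5)² = 25)
w(F) = 25
n(K) = K (n(K) = K + K*0 = K + 0 = K)
n(w(-2/5))*(-12) = 25*(-12) = -300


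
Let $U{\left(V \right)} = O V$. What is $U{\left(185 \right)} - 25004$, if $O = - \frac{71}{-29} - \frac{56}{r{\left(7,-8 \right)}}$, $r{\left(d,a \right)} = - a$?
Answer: $- \frac{749536}{29} \approx -25846.0$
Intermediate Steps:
$O = - \frac{132}{29}$ ($O = - \frac{71}{-29} - \frac{56}{\left(-1\right) \left(-8\right)} = \left(-71\right) \left(- \frac{1}{29}\right) - \frac{56}{8} = \frac{71}{29} - 7 = - \frac{132}{29} \approx -4.5517$)
$U{\left(V \right)} = - \frac{132 V}{29}$
$U{\left(185 \right)} - 25004 = \left(- \frac{132}{29}\right) 185 - 25004 = - \frac{24420}{29} - 25004 = - \frac{749536}{29}$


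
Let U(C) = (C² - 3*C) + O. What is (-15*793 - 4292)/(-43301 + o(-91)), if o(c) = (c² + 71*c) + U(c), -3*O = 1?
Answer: 48561/98782 ≈ 0.49160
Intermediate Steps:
O = -⅓ (O = -⅓*1 = -⅓ ≈ -0.33333)
U(C) = -⅓ + C² - 3*C (U(C) = (C² - 3*C) - ⅓ = -⅓ + C² - 3*C)
o(c) = -⅓ + 2*c² + 68*c (o(c) = (c² + 71*c) + (-⅓ + c² - 3*c) = -⅓ + 2*c² + 68*c)
(-15*793 - 4292)/(-43301 + o(-91)) = (-15*793 - 4292)/(-43301 + (-⅓ + 2*(-91)² + 68*(-91))) = (-11895 - 4292)/(-43301 + (-⅓ + 2*8281 - 6188)) = -16187/(-43301 + (-⅓ + 16562 - 6188)) = -16187/(-43301 + 31121/3) = -16187/(-98782/3) = -16187*(-3/98782) = 48561/98782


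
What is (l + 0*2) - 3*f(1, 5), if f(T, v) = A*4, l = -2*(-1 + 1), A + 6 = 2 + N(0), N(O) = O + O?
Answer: 48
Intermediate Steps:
N(O) = 2*O
A = -4 (A = -6 + (2 + 2*0) = -6 + (2 + 0) = -6 + 2 = -4)
l = 0 (l = -2*0 = 0)
f(T, v) = -16 (f(T, v) = -4*4 = -16)
(l + 0*2) - 3*f(1, 5) = (0 + 0*2) - 3*(-16) = (0 + 0) + 48 = 0 + 48 = 48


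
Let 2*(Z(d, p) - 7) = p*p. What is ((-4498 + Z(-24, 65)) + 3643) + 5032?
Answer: 12593/2 ≈ 6296.5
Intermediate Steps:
Z(d, p) = 7 + p**2/2 (Z(d, p) = 7 + (p*p)/2 = 7 + p**2/2)
((-4498 + Z(-24, 65)) + 3643) + 5032 = ((-4498 + (7 + (1/2)*65**2)) + 3643) + 5032 = ((-4498 + (7 + (1/2)*4225)) + 3643) + 5032 = ((-4498 + (7 + 4225/2)) + 3643) + 5032 = ((-4498 + 4239/2) + 3643) + 5032 = (-4757/2 + 3643) + 5032 = 2529/2 + 5032 = 12593/2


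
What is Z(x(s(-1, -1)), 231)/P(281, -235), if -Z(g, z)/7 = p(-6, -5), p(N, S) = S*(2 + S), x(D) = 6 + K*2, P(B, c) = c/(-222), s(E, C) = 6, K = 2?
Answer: -4662/47 ≈ -99.192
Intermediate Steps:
P(B, c) = -c/222 (P(B, c) = c*(-1/222) = -c/222)
x(D) = 10 (x(D) = 6 + 2*2 = 6 + 4 = 10)
Z(g, z) = -105 (Z(g, z) = -(-35)*(2 - 5) = -(-35)*(-3) = -7*15 = -105)
Z(x(s(-1, -1)), 231)/P(281, -235) = -105/((-1/222*(-235))) = -105/235/222 = -105*222/235 = -4662/47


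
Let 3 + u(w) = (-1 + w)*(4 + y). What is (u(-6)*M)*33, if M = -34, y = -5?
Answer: -4488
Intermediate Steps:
u(w) = -2 - w (u(w) = -3 + (-1 + w)*(4 - 5) = -3 + (-1 + w)*(-1) = -3 + (1 - w) = -2 - w)
(u(-6)*M)*33 = ((-2 - 1*(-6))*(-34))*33 = ((-2 + 6)*(-34))*33 = (4*(-34))*33 = -136*33 = -4488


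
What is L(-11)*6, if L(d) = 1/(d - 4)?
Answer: -⅖ ≈ -0.40000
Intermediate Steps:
L(d) = 1/(-4 + d)
L(-11)*6 = 6/(-4 - 11) = 6/(-15) = -1/15*6 = -⅖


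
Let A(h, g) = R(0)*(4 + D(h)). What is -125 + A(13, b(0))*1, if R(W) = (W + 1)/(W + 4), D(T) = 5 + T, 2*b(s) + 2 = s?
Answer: -239/2 ≈ -119.50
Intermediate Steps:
b(s) = -1 + s/2
R(W) = (1 + W)/(4 + W)
A(h, g) = 9/4 + h/4 (A(h, g) = ((1 + 0)/(4 + 0))*(4 + (5 + h)) = (1/4)*(9 + h) = ((¼)*1)*(9 + h) = (9 + h)/4 = 9/4 + h/4)
-125 + A(13, b(0))*1 = -125 + (9/4 + (¼)*13)*1 = -125 + (9/4 + 13/4)*1 = -125 + (11/2)*1 = -125 + 11/2 = -239/2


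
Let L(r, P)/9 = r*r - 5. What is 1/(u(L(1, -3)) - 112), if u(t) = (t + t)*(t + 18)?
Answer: 1/1184 ≈ 0.00084459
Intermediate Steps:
L(r, P) = -45 + 9*r² (L(r, P) = 9*(r*r - 5) = 9*(r² - 5) = 9*(-5 + r²) = -45 + 9*r²)
u(t) = 2*t*(18 + t) (u(t) = (2*t)*(18 + t) = 2*t*(18 + t))
1/(u(L(1, -3)) - 112) = 1/(2*(-45 + 9*1²)*(18 + (-45 + 9*1²)) - 112) = 1/(2*(-45 + 9*1)*(18 + (-45 + 9*1)) - 112) = 1/(2*(-45 + 9)*(18 + (-45 + 9)) - 112) = 1/(2*(-36)*(18 - 36) - 112) = 1/(2*(-36)*(-18) - 112) = 1/(1296 - 112) = 1/1184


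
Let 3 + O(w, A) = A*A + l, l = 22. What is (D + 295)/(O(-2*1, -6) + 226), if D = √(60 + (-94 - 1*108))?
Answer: 295/281 + I*√142/281 ≈ 1.0498 + 0.042407*I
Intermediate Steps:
O(w, A) = 19 + A² (O(w, A) = -3 + (A*A + 22) = -3 + (A² + 22) = -3 + (22 + A²) = 19 + A²)
D = I*√142 (D = √(60 + (-94 - 108)) = √(60 - 202) = √(-142) = I*√142 ≈ 11.916*I)
(D + 295)/(O(-2*1, -6) + 226) = (I*√142 + 295)/((19 + (-6)²) + 226) = (295 + I*√142)/((19 + 36) + 226) = (295 + I*√142)/(55 + 226) = (295 + I*√142)/281 = (295 + I*√142)*(1/281) = 295/281 + I*√142/281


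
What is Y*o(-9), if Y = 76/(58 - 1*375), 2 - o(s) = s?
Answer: -836/317 ≈ -2.6372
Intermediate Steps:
o(s) = 2 - s
Y = -76/317 (Y = 76/(58 - 375) = 76/(-317) = 76*(-1/317) = -76/317 ≈ -0.23975)
Y*o(-9) = -76*(2 - 1*(-9))/317 = -76*(2 + 9)/317 = -76/317*11 = -836/317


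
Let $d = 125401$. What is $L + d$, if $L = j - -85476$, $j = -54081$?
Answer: $156796$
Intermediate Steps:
$L = 31395$ ($L = -54081 - -85476 = -54081 + 85476 = 31395$)
$L + d = 31395 + 125401 = 156796$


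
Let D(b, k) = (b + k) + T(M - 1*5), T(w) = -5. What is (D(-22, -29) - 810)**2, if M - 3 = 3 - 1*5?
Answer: 749956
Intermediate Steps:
M = 1 (M = 3 + (3 - 1*5) = 3 + (3 - 5) = 3 - 2 = 1)
D(b, k) = -5 + b + k (D(b, k) = (b + k) - 5 = -5 + b + k)
(D(-22, -29) - 810)**2 = ((-5 - 22 - 29) - 810)**2 = (-56 - 810)**2 = (-866)**2 = 749956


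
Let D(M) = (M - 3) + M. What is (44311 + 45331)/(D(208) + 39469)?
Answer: 44821/19941 ≈ 2.2477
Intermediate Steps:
D(M) = -3 + 2*M (D(M) = (-3 + M) + M = -3 + 2*M)
(44311 + 45331)/(D(208) + 39469) = (44311 + 45331)/((-3 + 2*208) + 39469) = 89642/((-3 + 416) + 39469) = 89642/(413 + 39469) = 89642/39882 = 89642*(1/39882) = 44821/19941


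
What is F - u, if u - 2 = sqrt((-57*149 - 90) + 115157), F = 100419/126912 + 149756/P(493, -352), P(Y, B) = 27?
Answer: 6333897179/1142208 - sqrt(106574) ≈ 5218.9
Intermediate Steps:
F = 6336181595/1142208 (F = 100419/126912 + 149756/27 = 100419*(1/126912) + 149756*(1/27) = 33473/42304 + 149756/27 = 6336181595/1142208 ≈ 5547.3)
u = 2 + sqrt(106574) (u = 2 + sqrt((-57*149 - 90) + 115157) = 2 + sqrt((-8493 - 90) + 115157) = 2 + sqrt(-8583 + 115157) = 2 + sqrt(106574) ≈ 328.46)
F - u = 6336181595/1142208 - (2 + sqrt(106574)) = 6336181595/1142208 + (-2 - sqrt(106574)) = 6333897179/1142208 - sqrt(106574)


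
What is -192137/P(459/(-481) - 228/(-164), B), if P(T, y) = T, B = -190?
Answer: -3789133777/8598 ≈ -4.4070e+5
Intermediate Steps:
-192137/P(459/(-481) - 228/(-164), B) = -192137/(459/(-481) - 228/(-164)) = -192137/(459*(-1/481) - 228*(-1/164)) = -192137/(-459/481 + 57/41) = -192137/8598/19721 = -192137*19721/8598 = -3789133777/8598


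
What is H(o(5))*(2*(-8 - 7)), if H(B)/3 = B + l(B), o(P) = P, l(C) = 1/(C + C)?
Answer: -459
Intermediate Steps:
l(C) = 1/(2*C)
H(B) = 3*B + 3/(2*B) (H(B) = 3*(B + 1/(2*B)) = 3*B + 3/(2*B))
H(o(5))*(2*(-8 - 7)) = (3*5 + (3/2)/5)*(2*(-8 - 7)) = (15 + (3/2)*(⅕))*(2*(-15)) = (15 + 3/10)*(-30) = (153/10)*(-30) = -459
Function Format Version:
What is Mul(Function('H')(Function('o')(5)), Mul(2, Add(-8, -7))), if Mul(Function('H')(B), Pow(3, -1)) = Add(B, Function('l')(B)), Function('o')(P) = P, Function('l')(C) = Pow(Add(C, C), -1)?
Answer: -459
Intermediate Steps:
Function('l')(C) = Mul(Rational(1, 2), Pow(C, -1)) (Function('l')(C) = Pow(Mul(2, C), -1) = Mul(Rational(1, 2), Pow(C, -1)))
Function('H')(B) = Add(Mul(3, B), Mul(Rational(3, 2), Pow(B, -1))) (Function('H')(B) = Mul(3, Add(B, Mul(Rational(1, 2), Pow(B, -1)))) = Add(Mul(3, B), Mul(Rational(3, 2), Pow(B, -1))))
Mul(Function('H')(Function('o')(5)), Mul(2, Add(-8, -7))) = Mul(Add(Mul(3, 5), Mul(Rational(3, 2), Pow(5, -1))), Mul(2, Add(-8, -7))) = Mul(Add(15, Mul(Rational(3, 2), Rational(1, 5))), Mul(2, -15)) = Mul(Add(15, Rational(3, 10)), -30) = Mul(Rational(153, 10), -30) = -459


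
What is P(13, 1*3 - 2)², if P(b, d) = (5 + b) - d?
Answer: 289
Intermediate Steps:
P(b, d) = 5 + b - d
P(13, 1*3 - 2)² = (5 + 13 - (1*3 - 2))² = (5 + 13 - (3 - 2))² = (5 + 13 - 1*1)² = (5 + 13 - 1)² = 17² = 289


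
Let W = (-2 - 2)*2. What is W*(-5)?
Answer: 40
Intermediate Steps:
W = -8 (W = -4*2 = -8)
W*(-5) = -8*(-5) = 40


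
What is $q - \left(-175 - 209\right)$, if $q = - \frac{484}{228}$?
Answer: $\frac{21767}{57} \approx 381.88$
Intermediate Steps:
$q = - \frac{121}{57}$ ($q = \left(-484\right) \frac{1}{228} = - \frac{121}{57} \approx -2.1228$)
$q - \left(-175 - 209\right) = - \frac{121}{57} - \left(-175 - 209\right) = - \frac{121}{57} - -384 = - \frac{121}{57} + 384 = \frac{21767}{57}$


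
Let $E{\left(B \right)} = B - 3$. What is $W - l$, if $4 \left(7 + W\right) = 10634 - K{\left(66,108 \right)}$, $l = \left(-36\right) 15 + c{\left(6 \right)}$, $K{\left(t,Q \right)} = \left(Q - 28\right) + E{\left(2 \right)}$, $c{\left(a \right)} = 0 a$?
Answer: $\frac{12687}{4} \approx 3171.8$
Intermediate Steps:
$E{\left(B \right)} = -3 + B$
$c{\left(a \right)} = 0$
$K{\left(t,Q \right)} = -29 + Q$ ($K{\left(t,Q \right)} = \left(Q - 28\right) + \left(-3 + 2\right) = \left(-28 + Q\right) - 1 = -29 + Q$)
$l = -540$ ($l = \left(-36\right) 15 + 0 = -540 + 0 = -540$)
$W = \frac{10527}{4}$ ($W = -7 + \frac{10634 - \left(-29 + 108\right)}{4} = -7 + \frac{10634 - 79}{4} = -7 + \frac{1}{4} \cdot 10555 = -7 + \frac{10555}{4} = \frac{10527}{4} \approx 2631.8$)
$W - l = \frac{10527}{4} - -540 = \frac{10527}{4} + 540 = \frac{12687}{4}$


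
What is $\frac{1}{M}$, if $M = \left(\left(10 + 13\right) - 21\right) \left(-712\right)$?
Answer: $- \frac{1}{1424} \approx -0.00070225$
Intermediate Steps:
$M = -1424$ ($M = \left(23 - 21\right) \left(-712\right) = 2 \left(-712\right) = -1424$)
$\frac{1}{M} = \frac{1}{-1424} = - \frac{1}{1424}$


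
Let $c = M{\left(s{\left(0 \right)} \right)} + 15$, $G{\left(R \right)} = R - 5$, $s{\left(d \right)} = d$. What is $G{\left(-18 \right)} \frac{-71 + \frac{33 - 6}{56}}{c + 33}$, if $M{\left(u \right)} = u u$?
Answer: $\frac{90827}{2688} \approx 33.79$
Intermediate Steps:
$M{\left(u \right)} = u^{2}$
$G{\left(R \right)} = -5 + R$
$c = 15$ ($c = 0^{2} + 15 = 0 + 15 = 15$)
$G{\left(-18 \right)} \frac{-71 + \frac{33 - 6}{56}}{c + 33} = \left(-5 - 18\right) \frac{-71 + \frac{33 - 6}{56}}{15 + 33} = - 23 \frac{-71 + 27 \cdot \frac{1}{56}}{48} = - 23 \left(-71 + \frac{27}{56}\right) \frac{1}{48} = - 23 \left(\left(- \frac{3949}{56}\right) \frac{1}{48}\right) = \left(-23\right) \left(- \frac{3949}{2688}\right) = \frac{90827}{2688}$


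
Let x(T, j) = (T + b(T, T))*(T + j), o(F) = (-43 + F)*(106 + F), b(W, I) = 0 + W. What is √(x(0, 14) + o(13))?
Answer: I*√3570 ≈ 59.749*I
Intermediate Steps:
b(W, I) = W
x(T, j) = 2*T*(T + j) (x(T, j) = (T + T)*(T + j) = (2*T)*(T + j) = 2*T*(T + j))
√(x(0, 14) + o(13)) = √(2*0*(0 + 14) + (-4558 + 13² + 63*13)) = √(2*0*14 + (-4558 + 169 + 819)) = √(0 - 3570) = √(-3570) = I*√3570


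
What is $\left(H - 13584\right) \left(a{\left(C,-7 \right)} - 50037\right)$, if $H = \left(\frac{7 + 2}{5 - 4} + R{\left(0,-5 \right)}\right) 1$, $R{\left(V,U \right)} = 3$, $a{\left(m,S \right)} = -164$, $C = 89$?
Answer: $681327972$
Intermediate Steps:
$H = 12$ ($H = \left(\frac{7 + 2}{5 - 4} + 3\right) 1 = \left(\frac{9}{1} + 3\right) 1 = \left(9 \cdot 1 + 3\right) 1 = \left(9 + 3\right) 1 = 12 \cdot 1 = 12$)
$\left(H - 13584\right) \left(a{\left(C,-7 \right)} - 50037\right) = \left(12 - 13584\right) \left(-164 - 50037\right) = \left(-13572\right) \left(-50201\right) = 681327972$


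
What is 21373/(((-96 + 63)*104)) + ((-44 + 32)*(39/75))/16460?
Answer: -199898293/32097000 ≈ -6.2279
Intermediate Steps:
21373/(((-96 + 63)*104)) + ((-44 + 32)*(39/75))/16460 = 21373/((-33*104)) - 468/75*(1/16460) = 21373/(-3432) - 12*13/25*(1/16460) = 21373*(-1/3432) - 156/25*1/16460 = -1943/312 - 39/102875 = -199898293/32097000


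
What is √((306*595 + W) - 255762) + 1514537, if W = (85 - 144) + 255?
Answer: 1514537 + 2*I*√18374 ≈ 1.5145e+6 + 271.1*I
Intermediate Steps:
W = 196 (W = -59 + 255 = 196)
√((306*595 + W) - 255762) + 1514537 = √((306*595 + 196) - 255762) + 1514537 = √((182070 + 196) - 255762) + 1514537 = √(182266 - 255762) + 1514537 = √(-73496) + 1514537 = 2*I*√18374 + 1514537 = 1514537 + 2*I*√18374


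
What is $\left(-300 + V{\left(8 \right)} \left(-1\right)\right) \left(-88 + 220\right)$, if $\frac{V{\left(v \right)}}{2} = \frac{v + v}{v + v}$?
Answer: $-39864$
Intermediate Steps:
$V{\left(v \right)} = 2$ ($V{\left(v \right)} = 2 \frac{v + v}{v + v} = 2 \frac{2 v}{2 v} = 2 \cdot 2 v \frac{1}{2 v} = 2 \cdot 1 = 2$)
$\left(-300 + V{\left(8 \right)} \left(-1\right)\right) \left(-88 + 220\right) = \left(-300 + 2 \left(-1\right)\right) \left(-88 + 220\right) = \left(-300 - 2\right) 132 = \left(-302\right) 132 = -39864$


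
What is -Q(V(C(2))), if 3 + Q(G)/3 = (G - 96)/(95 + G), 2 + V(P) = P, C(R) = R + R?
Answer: 1155/97 ≈ 11.907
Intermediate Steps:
C(R) = 2*R
V(P) = -2 + P
Q(G) = -9 + 3*(-96 + G)/(95 + G) (Q(G) = -9 + 3*((G - 96)/(95 + G)) = -9 + 3*((-96 + G)/(95 + G)) = -9 + 3*(-96 + G)/(95 + G))
-Q(V(C(2))) = -3*(-381 - 2*(-2 + 2*2))/(95 + (-2 + 2*2)) = -3*(-381 - 2*(-2 + 4))/(95 + (-2 + 4)) = -3*(-381 - 2*2)/(95 + 2) = -3*(-381 - 4)/97 = -3*(-385)/97 = -1*(-1155/97) = 1155/97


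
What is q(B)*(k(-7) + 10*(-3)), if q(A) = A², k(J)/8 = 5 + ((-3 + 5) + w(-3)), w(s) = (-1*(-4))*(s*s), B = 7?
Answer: 15386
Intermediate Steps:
w(s) = 4*s²
k(J) = 344 (k(J) = 8*(5 + ((-3 + 5) + 4*(-3)²)) = 8*(5 + (2 + 4*9)) = 8*(5 + (2 + 36)) = 8*(5 + 38) = 8*43 = 344)
q(B)*(k(-7) + 10*(-3)) = 7²*(344 + 10*(-3)) = 49*(344 - 30) = 49*314 = 15386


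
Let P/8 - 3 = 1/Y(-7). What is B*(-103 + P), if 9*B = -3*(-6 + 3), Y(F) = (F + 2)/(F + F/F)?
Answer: -347/5 ≈ -69.400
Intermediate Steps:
Y(F) = (2 + F)/(1 + F) (Y(F) = (2 + F)/(F + 1) = (2 + F)/(1 + F))
P = 168/5 (P = 24 + 8/(((2 - 7)/(1 - 7))) = 24 + 8/((-5/(-6))) = 24 + 8/((-1/6*(-5))) = 24 + 8/(5/6) = 24 + 8*(6/5) = 24 + 48/5 = 168/5 ≈ 33.600)
B = 1 (B = (-3*(-6 + 3))/9 = (-3*(-3))/9 = (1/9)*9 = 1)
B*(-103 + P) = 1*(-103 + 168/5) = 1*(-347/5) = -347/5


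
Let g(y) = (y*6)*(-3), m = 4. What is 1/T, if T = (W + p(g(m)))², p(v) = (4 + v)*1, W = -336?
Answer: 1/163216 ≈ 6.1269e-6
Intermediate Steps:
g(y) = -18*y (g(y) = (6*y)*(-3) = -18*y)
p(v) = 4 + v
T = 163216 (T = (-336 + (4 - 18*4))² = (-336 + (4 - 72))² = (-336 - 68)² = (-404)² = 163216)
1/T = 1/163216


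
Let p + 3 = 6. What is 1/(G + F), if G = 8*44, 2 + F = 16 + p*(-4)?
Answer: 1/354 ≈ 0.0028249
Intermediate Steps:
p = 3 (p = -3 + 6 = 3)
F = 2 (F = -2 + (16 + 3*(-4)) = -2 + (16 - 12) = -2 + 4 = 2)
G = 352
1/(G + F) = 1/(352 + 2) = 1/354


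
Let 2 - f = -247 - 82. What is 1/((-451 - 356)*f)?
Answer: -1/267117 ≈ -3.7437e-6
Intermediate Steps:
f = 331 (f = 2 - (-247 - 82) = 2 - 1*(-329) = 2 + 329 = 331)
1/((-451 - 356)*f) = 1/((-451 - 356)*331) = 1/(-807*331) = 1/(-267117) = -1/267117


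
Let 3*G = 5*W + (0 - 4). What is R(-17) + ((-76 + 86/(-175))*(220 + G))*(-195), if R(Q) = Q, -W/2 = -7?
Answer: 126336473/35 ≈ 3.6096e+6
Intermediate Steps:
W = 14 (W = -2*(-7) = 14)
G = 22 (G = (5*14 + (0 - 4))/3 = (70 - 4)/3 = (⅓)*66 = 22)
R(-17) + ((-76 + 86/(-175))*(220 + G))*(-195) = -17 + ((-76 + 86/(-175))*(220 + 22))*(-195) = -17 + ((-76 + 86*(-1/175))*242)*(-195) = -17 + ((-76 - 86/175)*242)*(-195) = -17 - 13386/175*242*(-195) = -17 - 3239412/175*(-195) = -17 + 126337068/35 = 126336473/35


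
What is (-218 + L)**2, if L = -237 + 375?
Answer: 6400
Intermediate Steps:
L = 138
(-218 + L)**2 = (-218 + 138)**2 = (-80)**2 = 6400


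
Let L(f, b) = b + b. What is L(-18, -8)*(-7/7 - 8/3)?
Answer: 176/3 ≈ 58.667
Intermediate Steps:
L(f, b) = 2*b
L(-18, -8)*(-7/7 - 8/3) = (2*(-8))*(-7/7 - 8/3) = -16*(-7*⅐ - 8*⅓) = -16*(-1 - 8/3) = -16*(-11/3) = 176/3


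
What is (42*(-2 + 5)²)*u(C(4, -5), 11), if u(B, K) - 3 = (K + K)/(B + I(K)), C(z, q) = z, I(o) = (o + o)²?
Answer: 140427/122 ≈ 1151.0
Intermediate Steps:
I(o) = 4*o² (I(o) = (2*o)² = 4*o²)
u(B, K) = 3 + 2*K/(B + 4*K²) (u(B, K) = 3 + (K + K)/(B + 4*K²) = 3 + (2*K)/(B + 4*K²) = 3 + 2*K/(B + 4*K²))
(42*(-2 + 5)²)*u(C(4, -5), 11) = (42*(-2 + 5)²)*((2*11 + 3*4 + 12*11²)/(4 + 4*11²)) = (42*3²)*((22 + 12 + 12*121)/(4 + 4*121)) = (42*9)*((22 + 12 + 1452)/(4 + 484)) = 378*(1486/488) = 378*((1/488)*1486) = 378*(743/244) = 140427/122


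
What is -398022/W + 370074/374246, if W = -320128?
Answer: 66857297721/29951655872 ≈ 2.2322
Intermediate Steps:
-398022/W + 370074/374246 = -398022/(-320128) + 370074/374246 = -398022*(-1/320128) + 370074*(1/374246) = 199011/160064 + 185037/187123 = 66857297721/29951655872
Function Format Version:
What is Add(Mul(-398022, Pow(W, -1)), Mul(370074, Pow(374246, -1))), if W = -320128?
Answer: Rational(66857297721, 29951655872) ≈ 2.2322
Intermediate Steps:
Add(Mul(-398022, Pow(W, -1)), Mul(370074, Pow(374246, -1))) = Add(Mul(-398022, Pow(-320128, -1)), Mul(370074, Pow(374246, -1))) = Add(Mul(-398022, Rational(-1, 320128)), Mul(370074, Rational(1, 374246))) = Add(Rational(199011, 160064), Rational(185037, 187123)) = Rational(66857297721, 29951655872)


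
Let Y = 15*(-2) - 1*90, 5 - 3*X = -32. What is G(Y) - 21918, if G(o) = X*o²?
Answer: 155682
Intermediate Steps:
X = 37/3 (X = 5/3 - ⅓*(-32) = 5/3 + 32/3 = 37/3 ≈ 12.333)
Y = -120 (Y = -30 - 90 = -120)
G(o) = 37*o²/3
G(Y) - 21918 = (37/3)*(-120)² - 21918 = (37/3)*14400 - 21918 = 177600 - 21918 = 155682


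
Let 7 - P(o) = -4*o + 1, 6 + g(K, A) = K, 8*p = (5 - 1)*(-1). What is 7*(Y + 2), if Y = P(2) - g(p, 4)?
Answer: 315/2 ≈ 157.50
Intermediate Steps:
p = -1/2 (p = ((5 - 1)*(-1))/8 = (4*(-1))/8 = (1/8)*(-4) = -1/2 ≈ -0.50000)
g(K, A) = -6 + K
P(o) = 6 + 4*o (P(o) = 7 - (-4*o + 1) = 7 - (1 - 4*o) = 7 + (-1 + 4*o) = 6 + 4*o)
Y = 41/2 (Y = (6 + 4*2) - (-6 - 1/2) = (6 + 8) - 1*(-13/2) = 14 + 13/2 = 41/2 ≈ 20.500)
7*(Y + 2) = 7*(41/2 + 2) = 7*(45/2) = 315/2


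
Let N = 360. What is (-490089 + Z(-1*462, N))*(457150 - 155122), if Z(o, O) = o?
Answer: -148160137428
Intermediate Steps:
(-490089 + Z(-1*462, N))*(457150 - 155122) = (-490089 - 1*462)*(457150 - 155122) = (-490089 - 462)*302028 = -490551*302028 = -148160137428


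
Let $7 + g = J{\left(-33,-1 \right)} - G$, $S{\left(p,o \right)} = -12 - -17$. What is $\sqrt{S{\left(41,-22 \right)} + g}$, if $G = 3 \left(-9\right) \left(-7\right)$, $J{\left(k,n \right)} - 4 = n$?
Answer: $2 i \sqrt{47} \approx 13.711 i$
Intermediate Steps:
$J{\left(k,n \right)} = 4 + n$
$S{\left(p,o \right)} = 5$ ($S{\left(p,o \right)} = -12 + 17 = 5$)
$G = 189$ ($G = \left(-27\right) \left(-7\right) = 189$)
$g = -193$ ($g = -7 + \left(\left(4 - 1\right) - 189\right) = -7 + \left(3 - 189\right) = -7 - 186 = -193$)
$\sqrt{S{\left(41,-22 \right)} + g} = \sqrt{5 - 193} = \sqrt{-188} = 2 i \sqrt{47}$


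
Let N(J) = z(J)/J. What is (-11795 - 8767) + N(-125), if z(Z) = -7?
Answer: -2570243/125 ≈ -20562.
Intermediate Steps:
N(J) = -7/J
(-11795 - 8767) + N(-125) = (-11795 - 8767) - 7/(-125) = -20562 - 7*(-1/125) = -20562 + 7/125 = -2570243/125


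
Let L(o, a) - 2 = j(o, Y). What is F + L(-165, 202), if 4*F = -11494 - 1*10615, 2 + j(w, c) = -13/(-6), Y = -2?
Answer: -66301/12 ≈ -5525.1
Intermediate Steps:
j(w, c) = 1/6 (j(w, c) = -2 - 13/(-6) = -2 - 13*(-1/6) = -2 + 13/6 = 1/6)
L(o, a) = 13/6 (L(o, a) = 2 + 1/6 = 13/6)
F = -22109/4 (F = (-11494 - 1*10615)/4 = (-11494 - 10615)/4 = (1/4)*(-22109) = -22109/4 ≈ -5527.3)
F + L(-165, 202) = -22109/4 + 13/6 = -66301/12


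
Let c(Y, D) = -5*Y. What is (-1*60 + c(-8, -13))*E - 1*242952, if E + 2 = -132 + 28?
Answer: -240832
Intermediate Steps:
E = -106 (E = -2 + (-132 + 28) = -2 - 104 = -106)
(-1*60 + c(-8, -13))*E - 1*242952 = (-1*60 - 5*(-8))*(-106) - 1*242952 = (-60 + 40)*(-106) - 242952 = -20*(-106) - 242952 = 2120 - 242952 = -240832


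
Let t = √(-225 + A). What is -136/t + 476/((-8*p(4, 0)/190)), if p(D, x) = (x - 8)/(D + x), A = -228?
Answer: 11305/2 + 136*I*√453/453 ≈ 5652.5 + 6.3898*I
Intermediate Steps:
p(D, x) = (-8 + x)/(D + x)
t = I*√453 (t = √(-225 - 228) = √(-453) = I*√453 ≈ 21.284*I)
-136/t + 476/((-8*p(4, 0)/190)) = -136*(-I*√453/453) + 476/((-8*(-8 + 0)/(190*(4 + 0)))) = -(-136)*I*√453/453 + 476/((-8/(190/((-8/4))))) = 136*I*√453/453 + 476/((-8/(190/(((¼)*(-8)))))) = 136*I*√453/453 + 476/((-8/(190/(-2)))) = 136*I*√453/453 + 476/((-8/(190*(-½)))) = 136*I*√453/453 + 476/((-8/(-95))) = 136*I*√453/453 + 476/((-8*(-1/95))) = 136*I*√453/453 + 476/(8/95) = 136*I*√453/453 + 476*(95/8) = 136*I*√453/453 + 11305/2 = 11305/2 + 136*I*√453/453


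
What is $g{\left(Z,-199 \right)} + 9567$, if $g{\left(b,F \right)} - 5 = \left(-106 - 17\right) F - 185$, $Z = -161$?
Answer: $33864$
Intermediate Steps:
$g{\left(b,F \right)} = -180 - 123 F$ ($g{\left(b,F \right)} = 5 + \left(\left(-106 - 17\right) F - 185\right) = 5 - \left(185 + 123 F\right) = -180 - 123 F$)
$g{\left(Z,-199 \right)} + 9567 = \left(-180 - -24477\right) + 9567 = \left(-180 + 24477\right) + 9567 = 24297 + 9567 = 33864$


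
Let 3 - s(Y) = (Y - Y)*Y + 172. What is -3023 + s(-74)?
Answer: -3192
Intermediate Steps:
s(Y) = -169 (s(Y) = 3 - ((Y - Y)*Y + 172) = 3 - (0*Y + 172) = 3 - (0 + 172) = 3 - 1*172 = 3 - 172 = -169)
-3023 + s(-74) = -3023 - 169 = -3192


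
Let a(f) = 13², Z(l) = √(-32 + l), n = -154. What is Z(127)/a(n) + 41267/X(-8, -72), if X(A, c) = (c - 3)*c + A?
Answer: 41267/5392 + √95/169 ≈ 7.7111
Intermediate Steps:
X(A, c) = A + c*(-3 + c) (X(A, c) = (-3 + c)*c + A = c*(-3 + c) + A = A + c*(-3 + c))
a(f) = 169
Z(127)/a(n) + 41267/X(-8, -72) = √(-32 + 127)/169 + 41267/(-8 + (-72)² - 3*(-72)) = √95*(1/169) + 41267/(-8 + 5184 + 216) = √95/169 + 41267/5392 = 41267/5392 + √95/169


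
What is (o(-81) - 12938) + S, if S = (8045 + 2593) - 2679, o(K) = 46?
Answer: -4933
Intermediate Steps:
S = 7959 (S = 10638 - 2679 = 7959)
(o(-81) - 12938) + S = (46 - 12938) + 7959 = -12892 + 7959 = -4933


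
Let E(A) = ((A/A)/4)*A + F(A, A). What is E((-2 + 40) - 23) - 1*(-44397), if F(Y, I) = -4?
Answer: 177587/4 ≈ 44397.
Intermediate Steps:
E(A) = -4 + A/4 (E(A) = ((A/A)/4)*A - 4 = (1*(¼))*A - 4 = A/4 - 4 = -4 + A/4)
E((-2 + 40) - 23) - 1*(-44397) = (-4 + ((-2 + 40) - 23)/4) - 1*(-44397) = (-4 + (38 - 23)/4) + 44397 = (-4 + (¼)*15) + 44397 = (-4 + 15/4) + 44397 = -¼ + 44397 = 177587/4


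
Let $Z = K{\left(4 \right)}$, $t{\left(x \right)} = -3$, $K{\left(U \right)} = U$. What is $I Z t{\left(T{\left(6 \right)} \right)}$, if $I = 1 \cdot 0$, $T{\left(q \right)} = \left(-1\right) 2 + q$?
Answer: $0$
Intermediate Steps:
$T{\left(q \right)} = -2 + q$
$Z = 4$
$I = 0$
$I Z t{\left(T{\left(6 \right)} \right)} = 0 \cdot 4 \left(-3\right) = 0 \left(-3\right) = 0$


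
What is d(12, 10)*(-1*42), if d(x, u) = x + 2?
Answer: -588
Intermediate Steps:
d(x, u) = 2 + x
d(12, 10)*(-1*42) = (2 + 12)*(-1*42) = 14*(-42) = -588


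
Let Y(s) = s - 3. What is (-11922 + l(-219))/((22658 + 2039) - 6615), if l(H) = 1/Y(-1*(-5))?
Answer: -23843/36164 ≈ -0.65930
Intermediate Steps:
Y(s) = -3 + s
l(H) = 1/2 (l(H) = 1/(-3 - 1*(-5)) = 1/(-3 + 5) = 1/2)
(-11922 + l(-219))/((22658 + 2039) - 6615) = (-11922 + 1/2)/((22658 + 2039) - 6615) = -23843/(2*(24697 - 6615)) = -23843/2/18082 = -23843/2*1/18082 = -23843/36164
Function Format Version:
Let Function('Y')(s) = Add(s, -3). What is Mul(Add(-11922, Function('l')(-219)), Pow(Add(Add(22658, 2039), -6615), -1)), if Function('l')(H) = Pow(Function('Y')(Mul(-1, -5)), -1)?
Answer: Rational(-23843, 36164) ≈ -0.65930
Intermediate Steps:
Function('Y')(s) = Add(-3, s)
Function('l')(H) = Rational(1, 2) (Function('l')(H) = Pow(Add(-3, Mul(-1, -5)), -1) = Pow(Add(-3, 5), -1) = Pow(2, -1) = Rational(1, 2))
Mul(Add(-11922, Function('l')(-219)), Pow(Add(Add(22658, 2039), -6615), -1)) = Mul(Add(-11922, Rational(1, 2)), Pow(Add(Add(22658, 2039), -6615), -1)) = Mul(Rational(-23843, 2), Pow(Add(24697, -6615), -1)) = Mul(Rational(-23843, 2), Pow(18082, -1)) = Mul(Rational(-23843, 2), Rational(1, 18082)) = Rational(-23843, 36164)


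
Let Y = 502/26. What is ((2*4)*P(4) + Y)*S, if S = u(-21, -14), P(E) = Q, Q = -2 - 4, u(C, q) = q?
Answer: 5222/13 ≈ 401.69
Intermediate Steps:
Q = -6
P(E) = -6
S = -14
Y = 251/13 (Y = 502*(1/26) = 251/13 ≈ 19.308)
((2*4)*P(4) + Y)*S = ((2*4)*(-6) + 251/13)*(-14) = (8*(-6) + 251/13)*(-14) = (-48 + 251/13)*(-14) = -373/13*(-14) = 5222/13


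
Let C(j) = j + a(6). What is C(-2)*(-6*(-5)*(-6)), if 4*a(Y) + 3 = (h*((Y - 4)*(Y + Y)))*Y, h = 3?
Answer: -18945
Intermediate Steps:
a(Y) = -¾ + 3*Y²*(-4 + Y)/2 (a(Y) = -¾ + ((3*((Y - 4)*(Y + Y)))*Y)/4 = -¾ + ((3*((-4 + Y)*(2*Y)))*Y)/4 = -¾ + ((3*(2*Y*(-4 + Y)))*Y)/4 = -¾ + ((6*Y*(-4 + Y))*Y)/4 = -¾ + (6*Y²*(-4 + Y))/4 = -¾ + 3*Y²*(-4 + Y)/2)
C(j) = 429/4 + j (C(j) = j + (-¾ - 6*6² + (3/2)*6³) = j + (-¾ - 6*36 + (3/2)*216) = j + (-¾ - 216 + 324) = j + 429/4 = 429/4 + j)
C(-2)*(-6*(-5)*(-6)) = (429/4 - 2)*(-6*(-5)*(-6)) = 421*(30*(-6))/4 = (421/4)*(-180) = -18945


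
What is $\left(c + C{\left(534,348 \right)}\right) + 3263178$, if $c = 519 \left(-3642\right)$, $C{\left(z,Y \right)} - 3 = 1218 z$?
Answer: $2023395$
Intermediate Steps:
$C{\left(z,Y \right)} = 3 + 1218 z$
$c = -1890198$
$\left(c + C{\left(534,348 \right)}\right) + 3263178 = \left(-1890198 + \left(3 + 1218 \cdot 534\right)\right) + 3263178 = \left(-1890198 + \left(3 + 650412\right)\right) + 3263178 = \left(-1890198 + 650415\right) + 3263178 = -1239783 + 3263178 = 2023395$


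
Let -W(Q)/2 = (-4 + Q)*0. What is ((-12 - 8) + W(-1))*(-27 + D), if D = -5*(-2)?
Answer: 340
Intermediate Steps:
W(Q) = 0 (W(Q) = -2*(-4 + Q)*0 = -2*0 = 0)
D = 10
((-12 - 8) + W(-1))*(-27 + D) = ((-12 - 8) + 0)*(-27 + 10) = (-20 + 0)*(-17) = -20*(-17) = 340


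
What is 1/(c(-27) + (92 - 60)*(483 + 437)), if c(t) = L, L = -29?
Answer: 1/29411 ≈ 3.4001e-5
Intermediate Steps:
c(t) = -29
1/(c(-27) + (92 - 60)*(483 + 437)) = 1/(-29 + (92 - 60)*(483 + 437)) = 1/(-29 + 32*920) = 1/(-29 + 29440) = 1/29411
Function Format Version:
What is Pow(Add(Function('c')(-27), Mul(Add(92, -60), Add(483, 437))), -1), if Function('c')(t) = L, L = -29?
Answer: Rational(1, 29411) ≈ 3.4001e-5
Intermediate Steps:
Function('c')(t) = -29
Pow(Add(Function('c')(-27), Mul(Add(92, -60), Add(483, 437))), -1) = Pow(Add(-29, Mul(Add(92, -60), Add(483, 437))), -1) = Pow(Add(-29, Mul(32, 920)), -1) = Pow(Add(-29, 29440), -1) = Pow(29411, -1) = Rational(1, 29411)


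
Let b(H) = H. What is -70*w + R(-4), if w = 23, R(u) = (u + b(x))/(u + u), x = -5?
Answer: -12871/8 ≈ -1608.9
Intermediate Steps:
R(u) = (-5 + u)/(2*u) (R(u) = (u - 5)/(u + u) = (-5 + u)/((2*u)) = (-5 + u)*(1/(2*u)) = (-5 + u)/(2*u))
-70*w + R(-4) = -70*23 + (½)*(-5 - 4)/(-4) = -1610 + (½)*(-¼)*(-9) = -1610 + 9/8 = -12871/8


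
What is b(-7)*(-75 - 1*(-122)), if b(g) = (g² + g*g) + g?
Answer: 4277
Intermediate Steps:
b(g) = g + 2*g² (b(g) = (g² + g²) + g = 2*g² + g = g + 2*g²)
b(-7)*(-75 - 1*(-122)) = (-7*(1 + 2*(-7)))*(-75 - 1*(-122)) = (-7*(1 - 14))*(-75 + 122) = -7*(-13)*47 = 91*47 = 4277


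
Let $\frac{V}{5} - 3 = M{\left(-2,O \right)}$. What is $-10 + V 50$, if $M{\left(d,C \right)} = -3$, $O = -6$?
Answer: $-10$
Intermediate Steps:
$V = 0$ ($V = 15 + 5 \left(-3\right) = 15 - 15 = 0$)
$-10 + V 50 = -10 + 0 \cdot 50 = -10 + 0 = -10$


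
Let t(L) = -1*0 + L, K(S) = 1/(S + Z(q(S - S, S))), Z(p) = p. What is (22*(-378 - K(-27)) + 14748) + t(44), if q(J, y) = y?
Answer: 174863/27 ≈ 6476.4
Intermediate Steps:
K(S) = 1/(2*S) (K(S) = 1/(S + S) = 1/(2*S))
t(L) = L (t(L) = 0 + L = L)
(22*(-378 - K(-27)) + 14748) + t(44) = (22*(-378 - 1/(2*(-27))) + 14748) + 44 = (22*(-378 - (-1)/(2*27)) + 14748) + 44 = (22*(-378 - 1*(-1/54)) + 14748) + 44 = (22*(-378 + 1/54) + 14748) + 44 = (22*(-20411/54) + 14748) + 44 = (-224521/27 + 14748) + 44 = 173675/27 + 44 = 174863/27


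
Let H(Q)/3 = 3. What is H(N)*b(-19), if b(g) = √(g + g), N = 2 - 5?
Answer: 9*I*√38 ≈ 55.48*I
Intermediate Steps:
N = -3
b(g) = √2*√g (b(g) = √(2*g) = √2*√g)
H(Q) = 9 (H(Q) = 3*3 = 9)
H(N)*b(-19) = 9*(√2*√(-19)) = 9*(√2*(I*√19)) = 9*(I*√38) = 9*I*√38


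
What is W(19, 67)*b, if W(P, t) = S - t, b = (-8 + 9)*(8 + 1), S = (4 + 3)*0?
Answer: -603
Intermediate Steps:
S = 0 (S = 7*0 = 0)
b = 9 (b = 1*9 = 9)
W(P, t) = -t (W(P, t) = 0 - t = -t)
W(19, 67)*b = -1*67*9 = -67*9 = -603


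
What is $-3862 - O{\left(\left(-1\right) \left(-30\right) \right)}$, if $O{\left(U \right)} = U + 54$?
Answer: $-3946$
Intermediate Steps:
$O{\left(U \right)} = 54 + U$
$-3862 - O{\left(\left(-1\right) \left(-30\right) \right)} = -3862 - \left(54 - -30\right) = -3862 - \left(54 + 30\right) = -3862 - 84 = -3946$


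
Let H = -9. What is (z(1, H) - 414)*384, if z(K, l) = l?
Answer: -162432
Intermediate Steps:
(z(1, H) - 414)*384 = (-9 - 414)*384 = -423*384 = -162432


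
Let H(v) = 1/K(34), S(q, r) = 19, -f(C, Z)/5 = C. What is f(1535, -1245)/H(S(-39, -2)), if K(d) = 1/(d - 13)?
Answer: -7675/21 ≈ -365.48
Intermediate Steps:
f(C, Z) = -5*C
K(d) = 1/(-13 + d)
H(v) = 21 (H(v) = 1/(1/(-13 + 34)) = 1/(1/21) = 21)
f(1535, -1245)/H(S(-39, -2)) = -5*1535/21 = -7675*1/21 = -7675/21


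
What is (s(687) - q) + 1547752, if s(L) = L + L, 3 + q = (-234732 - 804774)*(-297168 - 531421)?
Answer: -861321687905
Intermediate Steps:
q = 861323237031 (q = -3 + (-234732 - 804774)*(-297168 - 531421) = -3 - 1039506*(-828589) = -3 + 861323237034 = 861323237031)
s(L) = 2*L
(s(687) - q) + 1547752 = (2*687 - 1*861323237031) + 1547752 = (1374 - 861323237031) + 1547752 = -861323235657 + 1547752 = -861321687905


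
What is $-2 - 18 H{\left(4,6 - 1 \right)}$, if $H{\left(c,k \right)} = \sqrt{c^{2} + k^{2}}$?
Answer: $-2 - 18 \sqrt{41} \approx -117.26$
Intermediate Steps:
$-2 - 18 H{\left(4,6 - 1 \right)} = -2 - 18 \sqrt{4^{2} + \left(6 - 1\right)^{2}} = -2 - 18 \sqrt{16 + 5^{2}} = -2 - 18 \sqrt{16 + 25} = -2 - 18 \sqrt{41}$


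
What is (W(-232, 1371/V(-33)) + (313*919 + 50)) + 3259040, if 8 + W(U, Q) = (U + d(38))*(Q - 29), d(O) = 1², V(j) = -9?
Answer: 3588617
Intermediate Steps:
d(O) = 1
W(U, Q) = -8 + (1 + U)*(-29 + Q) (W(U, Q) = -8 + (U + 1)*(Q - 29) = -8 + (1 + U)*(-29 + Q))
(W(-232, 1371/V(-33)) + (313*919 + 50)) + 3259040 = ((-37 + 1371/(-9) - 29*(-232) + (1371/(-9))*(-232)) + (313*919 + 50)) + 3259040 = ((-37 + 1371*(-⅑) + 6728 + (1371*(-⅑))*(-232)) + (287647 + 50)) + 3259040 = ((-37 - 457/3 + 6728 - 457/3*(-232)) + 287697) + 3259040 = ((-37 - 457/3 + 6728 + 106024/3) + 287697) + 3259040 = (41880 + 287697) + 3259040 = 329577 + 3259040 = 3588617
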